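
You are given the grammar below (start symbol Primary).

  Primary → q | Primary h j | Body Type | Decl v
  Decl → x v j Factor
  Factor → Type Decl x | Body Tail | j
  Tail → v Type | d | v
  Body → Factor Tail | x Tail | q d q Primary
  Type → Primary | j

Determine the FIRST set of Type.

From Type → Primary: add FIRST(Primary) = { j, q, x }.
Type → j contributes {j}.
Union: FIRST(Type) = { j, q, x }.

{ j, q, x }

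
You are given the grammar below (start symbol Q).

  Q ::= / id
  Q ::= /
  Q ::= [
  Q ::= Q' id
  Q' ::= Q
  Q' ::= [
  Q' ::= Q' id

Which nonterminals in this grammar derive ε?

{ } (none)

No nonterminal has an empty production or an RHS whose symbols are all nullable.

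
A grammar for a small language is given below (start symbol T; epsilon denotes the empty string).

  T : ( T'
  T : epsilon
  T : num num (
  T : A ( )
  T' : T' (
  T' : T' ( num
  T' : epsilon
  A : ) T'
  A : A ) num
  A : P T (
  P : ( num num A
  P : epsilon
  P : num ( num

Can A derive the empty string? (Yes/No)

No

Nullable nonterminals: P, T, T'.
No production of A has an RHS whose symbols are all nullable, so A is not nullable.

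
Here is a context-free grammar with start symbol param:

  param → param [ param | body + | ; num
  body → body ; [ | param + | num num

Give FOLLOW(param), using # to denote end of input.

{ #, +, [ }

param is the start symbol, so # ∈ FOLLOW(param).
In param → param [ param: add FIRST([ param) = { [ }.
In param → param [ param: param is at the end, add FOLLOW(param) = { #, +, [ }.
In body → param +: add FIRST(+) = { + }.
Union: FOLLOW(param) = { #, +, [ }.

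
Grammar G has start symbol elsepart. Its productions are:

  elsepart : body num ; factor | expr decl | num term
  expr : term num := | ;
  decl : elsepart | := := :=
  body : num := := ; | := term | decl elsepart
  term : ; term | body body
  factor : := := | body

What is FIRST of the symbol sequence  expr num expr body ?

Add FIRST(expr) = { :=, ;, num }; expr is not nullable, stop.

{ :=, ;, num }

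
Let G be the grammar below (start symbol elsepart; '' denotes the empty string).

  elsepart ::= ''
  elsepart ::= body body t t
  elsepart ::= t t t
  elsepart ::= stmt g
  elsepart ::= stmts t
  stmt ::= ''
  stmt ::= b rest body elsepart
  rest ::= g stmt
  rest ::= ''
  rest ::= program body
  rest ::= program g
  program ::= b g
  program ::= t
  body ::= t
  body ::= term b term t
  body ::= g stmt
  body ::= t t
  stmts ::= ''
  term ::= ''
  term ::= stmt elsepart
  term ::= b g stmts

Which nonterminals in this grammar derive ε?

Directly nullable (have an ''-production): elsepart, stmt, rest, stmts, term.
No other nonterminal has a production whose RHS symbols are all nullable.

{ elsepart, rest, stmt, stmts, term }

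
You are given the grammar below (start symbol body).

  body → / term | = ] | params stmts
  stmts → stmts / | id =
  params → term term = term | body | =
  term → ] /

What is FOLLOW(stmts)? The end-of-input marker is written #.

In body → params stmts: stmts is at the end, add FOLLOW(body) = { #, id }.
In stmts → stmts /: add FIRST(/) = { / }.
Union: FOLLOW(stmts) = { #, /, id }.

{ #, /, id }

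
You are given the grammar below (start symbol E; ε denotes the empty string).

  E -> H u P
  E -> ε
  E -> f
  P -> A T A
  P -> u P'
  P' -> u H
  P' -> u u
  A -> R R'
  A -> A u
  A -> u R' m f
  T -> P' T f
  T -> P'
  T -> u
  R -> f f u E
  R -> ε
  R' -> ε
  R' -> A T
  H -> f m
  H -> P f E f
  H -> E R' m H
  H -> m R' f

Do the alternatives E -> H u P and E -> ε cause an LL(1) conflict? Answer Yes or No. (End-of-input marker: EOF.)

FIRST(H u P) = { f, m, u } and FIRST(ε) = { ε }.
The second alternative is nullable and FOLLOW(E) = { EOF, f, m, u } shares f with FIRST of the first — conflict.

Yes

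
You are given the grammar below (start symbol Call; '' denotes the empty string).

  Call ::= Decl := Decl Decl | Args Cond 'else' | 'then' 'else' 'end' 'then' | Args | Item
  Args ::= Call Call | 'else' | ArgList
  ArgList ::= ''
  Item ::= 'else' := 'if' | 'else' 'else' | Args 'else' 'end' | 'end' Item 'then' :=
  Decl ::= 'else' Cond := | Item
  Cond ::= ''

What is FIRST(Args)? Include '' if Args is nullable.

{ 'else', 'end', 'then', '' }

From Args ::= Call Call: Call, Call nullable, take FIRST(Call) ∪ FIRST(Call) = { 'else', 'end', 'then' }; also '' since the whole RHS is nullable.
Args ::= 'else' contributes {'else'}.
From Args ::= ArgList: add FIRST(ArgList) = { '' } (including '' since ArgList is nullable).
Union: FIRST(Args) = { 'else', 'end', 'then', '' }.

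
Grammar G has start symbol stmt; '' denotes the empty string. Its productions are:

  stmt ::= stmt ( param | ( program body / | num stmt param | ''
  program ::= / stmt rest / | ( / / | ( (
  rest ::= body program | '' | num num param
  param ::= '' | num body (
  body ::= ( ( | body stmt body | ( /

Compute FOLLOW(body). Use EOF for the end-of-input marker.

In stmt ::= ( program body /: add FIRST(/) = { / }.
In rest ::= body program: add FIRST(program) = { (, / }.
In param ::= num body (: add FIRST(() = { ( }.
In body ::= body stmt body: add FIRST(stmt body) = { (, num }.
In body ::= body stmt body: body is at the end, add FOLLOW(body) = { (, /, num }.
Union: FOLLOW(body) = { (, /, num }.

{ (, /, num }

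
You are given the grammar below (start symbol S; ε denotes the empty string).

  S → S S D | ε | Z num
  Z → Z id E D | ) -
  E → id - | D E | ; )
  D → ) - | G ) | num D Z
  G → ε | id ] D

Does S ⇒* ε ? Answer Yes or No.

Yes

S has an ε-production, so S ⇒ ε.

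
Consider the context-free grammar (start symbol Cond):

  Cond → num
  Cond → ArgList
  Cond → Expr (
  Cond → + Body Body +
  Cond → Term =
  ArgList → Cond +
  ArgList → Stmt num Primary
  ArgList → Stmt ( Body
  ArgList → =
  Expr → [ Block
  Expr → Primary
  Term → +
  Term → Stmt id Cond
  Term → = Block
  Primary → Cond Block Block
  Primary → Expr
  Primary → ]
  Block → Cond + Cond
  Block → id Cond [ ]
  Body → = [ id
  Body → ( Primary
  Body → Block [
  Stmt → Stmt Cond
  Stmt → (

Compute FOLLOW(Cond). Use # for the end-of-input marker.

{ #, (, +, =, [, ], id, num }

Cond is the start symbol, so # ∈ FOLLOW(Cond).
In ArgList → Cond +: add FIRST(+) = { + }.
In Term → Stmt id Cond: Cond is at the end, add FOLLOW(Term) = { = }.
In Primary → Cond Block Block: add FIRST(Block Block) = { (, +, =, [, ], id, num }.
In Block → Cond + Cond: add FIRST(+ Cond) = { + }.
In Block → Cond + Cond: Cond is at the end, add FOLLOW(Block) = { #, (, +, =, [, ], id, num }.
In Block → id Cond [ ]: add FIRST([ ]) = { [ }.
In Stmt → Stmt Cond: Cond is at the end, add FOLLOW(Stmt) = { (, +, =, [, ], id, num }.
Union: FOLLOW(Cond) = { #, (, +, =, [, ], id, num }.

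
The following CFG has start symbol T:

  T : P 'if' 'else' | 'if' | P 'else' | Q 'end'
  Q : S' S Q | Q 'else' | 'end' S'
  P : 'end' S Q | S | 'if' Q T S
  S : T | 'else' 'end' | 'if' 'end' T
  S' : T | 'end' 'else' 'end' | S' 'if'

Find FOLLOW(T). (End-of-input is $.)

{ $, 'else', 'end', 'if' }

T is the start symbol, so $ ∈ FOLLOW(T).
In P : 'if' Q T S: add FIRST(S) = { 'else', 'end', 'if' }.
In S : T: T is at the end, add FOLLOW(S) = { 'else', 'end', 'if' }.
In S : 'if' 'end' T: T is at the end, add FOLLOW(S) = { 'else', 'end', 'if' }.
In S' : T: T is at the end, add FOLLOW(S') = { 'else', 'end', 'if' }.
Union: FOLLOW(T) = { $, 'else', 'end', 'if' }.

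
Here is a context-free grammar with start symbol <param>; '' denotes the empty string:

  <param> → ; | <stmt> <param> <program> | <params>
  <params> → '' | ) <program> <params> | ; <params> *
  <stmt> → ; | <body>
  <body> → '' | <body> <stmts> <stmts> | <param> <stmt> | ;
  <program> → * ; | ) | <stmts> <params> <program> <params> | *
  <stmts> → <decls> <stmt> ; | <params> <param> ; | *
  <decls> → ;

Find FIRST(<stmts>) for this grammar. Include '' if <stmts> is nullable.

From <stmts> → <decls> <stmt> ;: add FIRST(<decls>) = { ; }.
From <stmts> → <params> <param> ;: <params>, <param> nullable, take FIRST(<params>) ∪ FIRST(<param>) ∪ {;} = { ), *, ; }.
<stmts> → * contributes {*}.
Union: FIRST(<stmts>) = { ), *, ; }.

{ ), *, ; }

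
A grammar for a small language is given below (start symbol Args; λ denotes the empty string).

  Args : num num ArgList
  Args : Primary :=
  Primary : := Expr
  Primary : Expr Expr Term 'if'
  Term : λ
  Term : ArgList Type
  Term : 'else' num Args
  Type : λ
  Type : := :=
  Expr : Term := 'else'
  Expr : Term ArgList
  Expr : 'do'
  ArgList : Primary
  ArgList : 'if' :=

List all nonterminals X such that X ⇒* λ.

Directly nullable (have an λ-production): Term, Type.
No other nonterminal has a production whose RHS symbols are all nullable.

{ Term, Type }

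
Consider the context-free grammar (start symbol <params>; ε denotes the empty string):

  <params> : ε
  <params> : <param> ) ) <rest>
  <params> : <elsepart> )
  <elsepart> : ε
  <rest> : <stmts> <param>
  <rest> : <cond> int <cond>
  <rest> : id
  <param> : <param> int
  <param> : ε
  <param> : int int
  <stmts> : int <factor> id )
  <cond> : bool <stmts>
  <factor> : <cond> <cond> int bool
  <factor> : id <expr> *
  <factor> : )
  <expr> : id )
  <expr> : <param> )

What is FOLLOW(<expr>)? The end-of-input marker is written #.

In <factor> : id <expr> *: add FIRST(*) = { * }.
Union: FOLLOW(<expr>) = { * }.

{ * }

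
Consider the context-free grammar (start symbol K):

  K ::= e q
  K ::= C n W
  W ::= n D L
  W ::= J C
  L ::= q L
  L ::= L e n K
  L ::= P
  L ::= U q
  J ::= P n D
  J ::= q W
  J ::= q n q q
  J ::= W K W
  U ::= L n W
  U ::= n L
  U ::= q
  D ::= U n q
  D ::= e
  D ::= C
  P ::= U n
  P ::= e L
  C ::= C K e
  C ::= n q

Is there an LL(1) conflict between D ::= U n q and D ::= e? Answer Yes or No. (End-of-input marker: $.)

FIRST(U n q) = { e, n, q } and FIRST(e) = { e }.
Both contain e, so the two alternatives are not disjoint — LL(1) conflict.

Yes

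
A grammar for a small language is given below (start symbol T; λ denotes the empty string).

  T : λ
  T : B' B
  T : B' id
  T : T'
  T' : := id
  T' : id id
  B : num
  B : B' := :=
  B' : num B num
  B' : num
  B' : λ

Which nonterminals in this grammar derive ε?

Directly nullable (have an λ-production): T, B'.
No other nonterminal has a production whose RHS symbols are all nullable.

{ B', T }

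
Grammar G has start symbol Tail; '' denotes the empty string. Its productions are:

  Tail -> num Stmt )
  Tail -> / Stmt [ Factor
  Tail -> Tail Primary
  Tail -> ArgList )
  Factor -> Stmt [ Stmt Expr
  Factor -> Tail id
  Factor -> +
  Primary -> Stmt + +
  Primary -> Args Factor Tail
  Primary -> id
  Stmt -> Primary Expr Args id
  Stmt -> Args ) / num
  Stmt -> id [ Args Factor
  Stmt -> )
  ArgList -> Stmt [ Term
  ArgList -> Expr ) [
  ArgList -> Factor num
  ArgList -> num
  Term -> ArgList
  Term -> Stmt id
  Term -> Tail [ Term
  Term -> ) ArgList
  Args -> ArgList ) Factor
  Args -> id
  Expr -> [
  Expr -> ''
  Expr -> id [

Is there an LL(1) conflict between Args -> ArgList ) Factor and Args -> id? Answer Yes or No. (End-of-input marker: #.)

Yes

FIRST(ArgList ) Factor) = { ), +, /, [, id, num } and FIRST(id) = { id }.
Both contain id, so the two alternatives are not disjoint — LL(1) conflict.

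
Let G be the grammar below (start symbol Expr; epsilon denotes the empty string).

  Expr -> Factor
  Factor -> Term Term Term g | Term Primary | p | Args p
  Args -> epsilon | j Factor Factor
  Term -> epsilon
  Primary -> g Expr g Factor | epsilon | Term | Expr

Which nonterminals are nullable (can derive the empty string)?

Directly nullable (have an epsilon-production): Args, Term, Primary.
Expr -> Factor with every symbol nullable, so Expr is nullable.
Factor -> Term Primary with every symbol nullable, so Factor is nullable.

{ Args, Expr, Factor, Primary, Term }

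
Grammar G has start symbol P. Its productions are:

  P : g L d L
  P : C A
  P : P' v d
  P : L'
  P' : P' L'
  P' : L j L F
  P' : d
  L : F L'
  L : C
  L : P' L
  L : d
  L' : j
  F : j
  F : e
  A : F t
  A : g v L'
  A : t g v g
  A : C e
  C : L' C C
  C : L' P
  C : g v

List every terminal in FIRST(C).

From C : L' C C: add FIRST(L') = { j }.
From C : L' P: add FIRST(L') = { j }.
C : g v contributes {g}.
Union: FIRST(C) = { g, j }.

{ g, j }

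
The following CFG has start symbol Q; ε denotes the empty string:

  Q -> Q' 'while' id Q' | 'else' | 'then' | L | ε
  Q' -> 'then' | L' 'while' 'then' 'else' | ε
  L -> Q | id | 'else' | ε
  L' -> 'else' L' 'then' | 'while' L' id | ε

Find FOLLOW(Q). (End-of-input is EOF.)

Q is the start symbol, so EOF ∈ FOLLOW(Q).
In L -> Q: Q is at the end, add FOLLOW(L) = { EOF }.
Union: FOLLOW(Q) = { EOF }.

{ EOF }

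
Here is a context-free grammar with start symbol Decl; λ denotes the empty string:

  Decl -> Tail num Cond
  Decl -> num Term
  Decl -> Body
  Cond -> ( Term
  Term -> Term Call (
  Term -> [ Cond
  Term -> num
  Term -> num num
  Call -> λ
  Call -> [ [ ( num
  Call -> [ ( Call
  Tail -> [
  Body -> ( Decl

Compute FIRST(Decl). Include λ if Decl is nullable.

From Decl -> Tail num Cond: add FIRST(Tail) = { [ }.
Decl -> num Term contributes {num}.
From Decl -> Body: add FIRST(Body) = { ( }.
Union: FIRST(Decl) = { (, [, num }.

{ (, [, num }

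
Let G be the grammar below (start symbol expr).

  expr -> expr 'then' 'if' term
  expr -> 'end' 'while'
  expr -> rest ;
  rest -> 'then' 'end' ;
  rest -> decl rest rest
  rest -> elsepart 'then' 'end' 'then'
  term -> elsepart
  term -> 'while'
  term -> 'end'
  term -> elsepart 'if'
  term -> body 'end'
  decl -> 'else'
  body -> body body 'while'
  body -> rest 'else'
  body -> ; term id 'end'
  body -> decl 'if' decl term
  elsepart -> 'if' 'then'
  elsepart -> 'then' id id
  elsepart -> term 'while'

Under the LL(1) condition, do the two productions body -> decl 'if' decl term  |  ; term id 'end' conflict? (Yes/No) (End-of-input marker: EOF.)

FIRST(decl 'if' decl term) = { 'else' } and FIRST(; term id 'end') = { ; }.
The FIRST sets are disjoint and neither alternative is nullable — no conflict.

No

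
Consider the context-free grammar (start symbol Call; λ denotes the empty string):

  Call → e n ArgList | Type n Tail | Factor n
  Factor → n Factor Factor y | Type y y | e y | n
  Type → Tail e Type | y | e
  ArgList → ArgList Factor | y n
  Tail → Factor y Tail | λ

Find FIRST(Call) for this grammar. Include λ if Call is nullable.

{ e, n, y }

Call → e n ArgList contributes {e}.
From Call → Type n Tail: add FIRST(Type) = { e, n, y }.
From Call → Factor n: add FIRST(Factor) = { e, n, y }.
Union: FIRST(Call) = { e, n, y }.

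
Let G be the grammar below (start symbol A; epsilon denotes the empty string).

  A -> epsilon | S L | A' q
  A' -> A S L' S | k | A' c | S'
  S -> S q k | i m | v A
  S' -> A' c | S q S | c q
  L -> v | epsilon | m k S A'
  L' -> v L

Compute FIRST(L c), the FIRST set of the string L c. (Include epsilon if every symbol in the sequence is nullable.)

Add FIRST(L)\{epsilon} = { m, v }; L is nullable, continue.
c is a terminal; add {c} and stop.

{ c, m, v }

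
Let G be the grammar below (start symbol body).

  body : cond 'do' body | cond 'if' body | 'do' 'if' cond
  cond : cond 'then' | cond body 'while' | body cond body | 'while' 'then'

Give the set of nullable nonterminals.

No nonterminal has an empty production or an RHS whose symbols are all nullable.

{ } (none)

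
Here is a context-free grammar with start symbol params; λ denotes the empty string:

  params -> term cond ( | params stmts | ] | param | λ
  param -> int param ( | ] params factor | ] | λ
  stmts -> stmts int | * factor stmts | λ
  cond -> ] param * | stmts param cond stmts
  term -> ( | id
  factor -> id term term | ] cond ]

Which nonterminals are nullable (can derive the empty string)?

Directly nullable (have an λ-production): params, param, stmts.
No other nonterminal has a production whose RHS symbols are all nullable.

{ param, params, stmts }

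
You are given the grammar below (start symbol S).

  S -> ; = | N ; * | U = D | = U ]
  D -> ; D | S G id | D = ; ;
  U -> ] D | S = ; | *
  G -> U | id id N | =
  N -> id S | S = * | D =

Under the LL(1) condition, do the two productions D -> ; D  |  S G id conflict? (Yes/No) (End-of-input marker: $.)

Yes

FIRST(; D) = { ; } and FIRST(S G id) = { *, ;, =, ], id }.
Both contain ;, so the two alternatives are not disjoint — LL(1) conflict.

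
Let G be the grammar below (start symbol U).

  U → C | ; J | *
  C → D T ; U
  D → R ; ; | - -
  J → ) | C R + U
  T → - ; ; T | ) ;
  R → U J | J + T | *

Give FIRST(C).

From C → D T ; U: add FIRST(D) = { ), *, -, ; }.
Union: FIRST(C) = { ), *, -, ; }.

{ ), *, -, ; }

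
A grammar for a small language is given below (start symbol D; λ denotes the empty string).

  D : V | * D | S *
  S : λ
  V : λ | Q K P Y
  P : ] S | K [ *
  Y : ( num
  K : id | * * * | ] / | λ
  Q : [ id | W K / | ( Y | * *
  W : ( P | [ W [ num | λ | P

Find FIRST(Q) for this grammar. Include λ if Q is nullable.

{ (, *, /, [, ], id }

Q : [ id contributes {[}.
From Q : W K /: W, K nullable, take FIRST(W) ∪ FIRST(K) ∪ {/} = { (, *, /, [, ], id }.
Q : ( Y contributes {(}.
Q : * * contributes {*}.
Union: FIRST(Q) = { (, *, /, [, ], id }.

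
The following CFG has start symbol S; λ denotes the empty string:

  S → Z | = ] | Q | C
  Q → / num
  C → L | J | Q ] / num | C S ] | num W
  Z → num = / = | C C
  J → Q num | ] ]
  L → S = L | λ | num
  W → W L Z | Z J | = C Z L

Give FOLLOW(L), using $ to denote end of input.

In C → L: L is at the end, add FOLLOW(C) = { $, /, =, ], num }.
In L → S = L: L is at the end, add FOLLOW(L) = { $, /, =, ], num }.
In W → W L Z: add FIRST(Z)\{λ} = { /, =, ], num }.
  Since Z is nullable, also add FOLLOW(W) = { $, /, =, ], num }.
In W → = C Z L: L is at the end, add FOLLOW(W) = { $, /, =, ], num }.
Union: FOLLOW(L) = { $, /, =, ], num }.

{ $, /, =, ], num }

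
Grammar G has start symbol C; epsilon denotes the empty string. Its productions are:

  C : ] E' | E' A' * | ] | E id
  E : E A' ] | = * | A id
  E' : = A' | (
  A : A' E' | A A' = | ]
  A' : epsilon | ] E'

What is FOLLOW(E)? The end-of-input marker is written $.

{ ], id }

In C : E id: add FIRST(id) = { id }.
In E : E A' ]: add FIRST(A' ]) = { ] }.
Union: FOLLOW(E) = { ], id }.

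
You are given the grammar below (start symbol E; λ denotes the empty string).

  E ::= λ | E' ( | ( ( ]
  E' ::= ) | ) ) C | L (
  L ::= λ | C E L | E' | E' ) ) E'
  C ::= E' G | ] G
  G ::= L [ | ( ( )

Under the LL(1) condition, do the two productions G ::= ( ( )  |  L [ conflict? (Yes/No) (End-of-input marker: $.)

FIRST(( ( )) = { ( } and FIRST(L [) = { (, ), [, ] }.
Both contain (, so the two alternatives are not disjoint — LL(1) conflict.

Yes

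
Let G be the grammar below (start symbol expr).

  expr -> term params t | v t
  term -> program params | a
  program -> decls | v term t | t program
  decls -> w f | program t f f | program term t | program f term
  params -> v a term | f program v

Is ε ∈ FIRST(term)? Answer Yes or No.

No

No nonterminal in this grammar is nullable.
No production of term has an RHS whose symbols are all nullable, so term is not nullable.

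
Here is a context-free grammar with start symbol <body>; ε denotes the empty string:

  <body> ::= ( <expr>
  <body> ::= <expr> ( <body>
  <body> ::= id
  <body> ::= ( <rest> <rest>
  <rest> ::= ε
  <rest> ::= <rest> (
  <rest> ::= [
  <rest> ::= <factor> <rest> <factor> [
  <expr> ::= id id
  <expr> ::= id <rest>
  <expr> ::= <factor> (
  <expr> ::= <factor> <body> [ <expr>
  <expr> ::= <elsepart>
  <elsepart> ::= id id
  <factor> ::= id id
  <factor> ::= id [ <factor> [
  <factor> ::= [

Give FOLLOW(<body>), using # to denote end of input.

{ #, [ }

<body> is the start symbol, so # ∈ FOLLOW(<body>).
In <body> ::= <expr> ( <body>: <body> is at the end, add FOLLOW(<body>) = { #, [ }.
In <expr> ::= <factor> <body> [ <expr>: add FIRST([ <expr>) = { [ }.
Union: FOLLOW(<body>) = { #, [ }.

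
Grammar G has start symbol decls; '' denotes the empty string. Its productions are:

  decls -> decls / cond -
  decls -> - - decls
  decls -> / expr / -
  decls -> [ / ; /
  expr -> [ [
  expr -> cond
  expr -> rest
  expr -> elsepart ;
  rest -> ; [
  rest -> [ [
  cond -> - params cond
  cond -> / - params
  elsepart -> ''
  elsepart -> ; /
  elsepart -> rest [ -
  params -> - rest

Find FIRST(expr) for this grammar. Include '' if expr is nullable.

{ -, /, ;, [ }

expr -> [ [ contributes {[}.
From expr -> cond: add FIRST(cond) = { -, / }.
From expr -> rest: add FIRST(rest) = { ;, [ }.
From expr -> elsepart ;: elsepart nullable, take FIRST(elsepart) ∪ {;} = { ;, [ }.
Union: FIRST(expr) = { -, /, ;, [ }.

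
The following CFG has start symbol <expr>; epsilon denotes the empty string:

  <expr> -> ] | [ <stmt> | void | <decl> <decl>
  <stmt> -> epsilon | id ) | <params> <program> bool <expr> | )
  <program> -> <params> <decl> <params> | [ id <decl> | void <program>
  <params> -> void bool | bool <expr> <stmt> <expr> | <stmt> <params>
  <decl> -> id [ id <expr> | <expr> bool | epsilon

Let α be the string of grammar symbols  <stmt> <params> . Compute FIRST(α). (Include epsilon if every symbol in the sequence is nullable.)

{ ), bool, id, void }

Add FIRST(<stmt>)\{epsilon} = { ), bool, id, void }; <stmt> is nullable, continue.
Add FIRST(<params>) = { ), bool, id, void }; <params> is not nullable, stop.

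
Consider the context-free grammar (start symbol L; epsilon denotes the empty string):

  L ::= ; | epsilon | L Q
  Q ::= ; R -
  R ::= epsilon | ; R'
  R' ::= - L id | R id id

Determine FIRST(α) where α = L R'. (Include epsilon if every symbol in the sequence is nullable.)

{ -, ;, id }

Add FIRST(L)\{epsilon} = { ; }; L is nullable, continue.
Add FIRST(R') = { -, ;, id }; R' is not nullable, stop.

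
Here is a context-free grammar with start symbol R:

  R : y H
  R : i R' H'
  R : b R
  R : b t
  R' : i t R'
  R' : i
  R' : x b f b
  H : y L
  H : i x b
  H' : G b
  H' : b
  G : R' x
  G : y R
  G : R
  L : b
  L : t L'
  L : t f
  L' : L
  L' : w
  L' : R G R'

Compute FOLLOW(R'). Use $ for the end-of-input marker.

{ $, b, i, x, y }

In R : i R' H': add FIRST(H') = { b, i, x, y }.
In R' : i t R': R' is at the end, add FOLLOW(R') = { $, b, i, x, y }.
In G : R' x: add FIRST(x) = { x }.
In L' : R G R': R' is at the end, add FOLLOW(L') = { $, b, i, x, y }.
Union: FOLLOW(R') = { $, b, i, x, y }.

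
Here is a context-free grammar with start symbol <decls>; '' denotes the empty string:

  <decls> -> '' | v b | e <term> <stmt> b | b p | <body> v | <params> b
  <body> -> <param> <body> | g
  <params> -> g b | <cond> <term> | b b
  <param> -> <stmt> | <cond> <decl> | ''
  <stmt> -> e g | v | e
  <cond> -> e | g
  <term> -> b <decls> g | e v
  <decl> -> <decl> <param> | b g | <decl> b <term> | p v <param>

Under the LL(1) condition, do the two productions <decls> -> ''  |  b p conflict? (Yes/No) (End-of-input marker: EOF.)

FIRST('') = { '' } and FIRST(b p) = { b }.
The first is nullable but FOLLOW(<decls>) = { EOF, g } is disjoint from FIRST of the second.

No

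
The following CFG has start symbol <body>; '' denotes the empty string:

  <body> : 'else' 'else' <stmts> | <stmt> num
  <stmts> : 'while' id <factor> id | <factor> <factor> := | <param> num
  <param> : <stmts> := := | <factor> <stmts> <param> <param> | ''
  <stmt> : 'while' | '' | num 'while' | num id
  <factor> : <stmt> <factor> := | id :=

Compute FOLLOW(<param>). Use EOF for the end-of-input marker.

In <stmts> : <param> num: add FIRST(num) = { num }.
In <param> : <factor> <stmts> <param> <param>: add FIRST(<param>)\{''} = { 'while', id, num }.
  Since <param> is nullable, also add FOLLOW(<param>) = { 'while', id, num }.
In <param> : <factor> <stmts> <param> <param>: <param> is at the end, add FOLLOW(<param>) = { 'while', id, num }.
Union: FOLLOW(<param>) = { 'while', id, num }.

{ 'while', id, num }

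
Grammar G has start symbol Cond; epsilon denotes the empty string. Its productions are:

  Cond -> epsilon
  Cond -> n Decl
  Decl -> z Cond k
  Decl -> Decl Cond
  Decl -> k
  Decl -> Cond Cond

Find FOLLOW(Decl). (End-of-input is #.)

{ #, k, n }

In Cond -> n Decl: Decl is at the end, add FOLLOW(Cond) = { #, k, n }.
In Decl -> Decl Cond: add FIRST(Cond)\{epsilon} = { n }.
  Since Cond is nullable, also add FOLLOW(Decl) = { #, k, n }.
Union: FOLLOW(Decl) = { #, k, n }.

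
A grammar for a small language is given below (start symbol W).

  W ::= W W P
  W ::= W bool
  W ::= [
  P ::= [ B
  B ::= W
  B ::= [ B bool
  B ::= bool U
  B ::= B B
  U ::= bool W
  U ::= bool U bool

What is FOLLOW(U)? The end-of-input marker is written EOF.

In B ::= bool U: U is at the end, add FOLLOW(B) = { EOF, [, bool }.
In U ::= bool U bool: add FIRST(bool) = { bool }.
Union: FOLLOW(U) = { EOF, [, bool }.

{ EOF, [, bool }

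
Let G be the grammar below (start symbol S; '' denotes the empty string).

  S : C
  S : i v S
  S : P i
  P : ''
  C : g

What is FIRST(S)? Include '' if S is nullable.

{ g, i }

From S : C: add FIRST(C) = { g }.
S : i v S contributes {i}.
From S : P i: P nullable, take FIRST(P) ∪ {i} = { i }.
Union: FIRST(S) = { g, i }.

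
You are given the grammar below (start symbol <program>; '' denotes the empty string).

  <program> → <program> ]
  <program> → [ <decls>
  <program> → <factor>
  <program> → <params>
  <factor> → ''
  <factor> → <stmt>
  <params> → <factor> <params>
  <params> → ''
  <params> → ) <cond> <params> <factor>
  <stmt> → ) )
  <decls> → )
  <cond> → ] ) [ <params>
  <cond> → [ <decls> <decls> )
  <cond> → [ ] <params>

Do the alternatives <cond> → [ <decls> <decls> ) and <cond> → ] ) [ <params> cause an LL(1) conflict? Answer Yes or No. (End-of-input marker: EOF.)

No

FIRST([ <decls> <decls> )) = { [ } and FIRST(] ) [ <params>) = { ] }.
The FIRST sets are disjoint and neither alternative is nullable — no conflict.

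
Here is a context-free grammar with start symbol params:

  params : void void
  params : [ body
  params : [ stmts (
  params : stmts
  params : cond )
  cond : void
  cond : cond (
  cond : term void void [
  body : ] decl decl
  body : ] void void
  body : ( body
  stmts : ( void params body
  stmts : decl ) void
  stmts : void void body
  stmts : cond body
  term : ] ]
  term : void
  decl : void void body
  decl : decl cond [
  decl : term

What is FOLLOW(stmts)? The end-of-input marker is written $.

{ $, (, ] }

In params : [ stmts (: add FIRST(() = { ( }.
In params : stmts: stmts is at the end, add FOLLOW(params) = { $, (, ] }.
Union: FOLLOW(stmts) = { $, (, ] }.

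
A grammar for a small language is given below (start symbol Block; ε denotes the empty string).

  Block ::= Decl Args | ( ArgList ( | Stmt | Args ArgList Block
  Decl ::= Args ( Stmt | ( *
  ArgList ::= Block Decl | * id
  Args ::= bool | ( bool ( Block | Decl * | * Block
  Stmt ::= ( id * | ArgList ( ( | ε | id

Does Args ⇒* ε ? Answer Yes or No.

Nullable nonterminals: Block, Stmt.
No production of Args has an RHS whose symbols are all nullable, so Args is not nullable.

No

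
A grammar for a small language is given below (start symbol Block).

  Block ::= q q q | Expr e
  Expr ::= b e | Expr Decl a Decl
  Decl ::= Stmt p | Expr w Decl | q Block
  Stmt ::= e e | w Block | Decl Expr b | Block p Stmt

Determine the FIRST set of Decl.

From Decl ::= Stmt p: add FIRST(Stmt) = { b, e, q, w }.
From Decl ::= Expr w Decl: add FIRST(Expr) = { b }.
Decl ::= q Block contributes {q}.
Union: FIRST(Decl) = { b, e, q, w }.

{ b, e, q, w }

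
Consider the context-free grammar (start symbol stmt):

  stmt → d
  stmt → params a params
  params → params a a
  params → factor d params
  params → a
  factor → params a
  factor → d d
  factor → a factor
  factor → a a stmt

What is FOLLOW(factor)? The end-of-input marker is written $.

In params → factor d params: add FIRST(d params) = { d }.
In factor → a factor: factor is at the end, add FOLLOW(factor) = { d }.
Union: FOLLOW(factor) = { d }.

{ d }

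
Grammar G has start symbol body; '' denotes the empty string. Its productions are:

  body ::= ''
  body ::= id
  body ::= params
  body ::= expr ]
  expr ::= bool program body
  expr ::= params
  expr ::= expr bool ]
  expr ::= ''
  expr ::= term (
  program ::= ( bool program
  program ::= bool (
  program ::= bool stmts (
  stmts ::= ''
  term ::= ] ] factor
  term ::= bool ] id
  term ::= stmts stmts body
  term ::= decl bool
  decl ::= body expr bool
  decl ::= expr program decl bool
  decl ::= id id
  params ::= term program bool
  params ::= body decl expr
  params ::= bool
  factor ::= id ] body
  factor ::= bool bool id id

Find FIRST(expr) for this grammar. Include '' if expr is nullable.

{ (, ], bool, id, '' }

expr ::= bool program body contributes {bool}.
From expr ::= params: add FIRST(params) = { (, ], bool, id }.
From expr ::= expr bool ]: expr nullable, take FIRST(expr) ∪ {bool} = { (, ], bool, id }.
expr ::= '' contributes ''.
From expr ::= term (: term nullable, take FIRST(term) ∪ {(} = { (, ], bool, id }.
Union: FIRST(expr) = { (, ], bool, id, '' }.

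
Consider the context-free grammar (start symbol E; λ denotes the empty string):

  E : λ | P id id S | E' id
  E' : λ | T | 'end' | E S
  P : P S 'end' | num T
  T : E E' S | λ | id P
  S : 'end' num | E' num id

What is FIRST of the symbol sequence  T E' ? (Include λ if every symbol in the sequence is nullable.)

{ 'end', id, num, λ }

Add FIRST(T)\{λ} = { 'end', id, num }; T is nullable, continue.
Add FIRST(E')\{λ} = { 'end', id, num }; E' is nullable, continue.
Every symbol is nullable, so include λ.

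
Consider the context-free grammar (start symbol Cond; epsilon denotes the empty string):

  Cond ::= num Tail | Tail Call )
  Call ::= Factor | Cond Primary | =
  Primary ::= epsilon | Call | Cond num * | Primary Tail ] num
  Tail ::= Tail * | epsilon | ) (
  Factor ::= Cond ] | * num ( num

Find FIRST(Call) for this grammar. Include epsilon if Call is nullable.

{ ), *, =, num }

From Call ::= Factor: add FIRST(Factor) = { ), *, =, num }.
From Call ::= Cond Primary: add FIRST(Cond) = { ), *, =, num }.
Call ::= = contributes {=}.
Union: FIRST(Call) = { ), *, =, num }.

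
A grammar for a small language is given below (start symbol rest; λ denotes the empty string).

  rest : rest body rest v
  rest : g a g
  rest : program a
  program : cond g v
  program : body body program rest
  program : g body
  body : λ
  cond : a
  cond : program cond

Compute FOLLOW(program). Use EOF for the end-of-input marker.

{ a, g }

In rest : program a: add FIRST(a) = { a }.
In program : body body program rest: add FIRST(rest) = { a, g }.
In cond : program cond: add FIRST(cond) = { a, g }.
Union: FOLLOW(program) = { a, g }.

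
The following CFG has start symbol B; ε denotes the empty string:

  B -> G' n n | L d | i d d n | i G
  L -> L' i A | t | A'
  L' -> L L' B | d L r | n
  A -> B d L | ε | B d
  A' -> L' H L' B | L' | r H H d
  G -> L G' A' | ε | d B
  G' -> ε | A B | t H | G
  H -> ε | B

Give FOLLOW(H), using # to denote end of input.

{ d, i, n, r, t }

In A' -> L' H L' B: add FIRST(L' B) = { d, n, r, t }.
In A' -> r H H d: add FIRST(H d) = { d, i, n, r, t }.
In A' -> r H H d: add FIRST(d) = { d }.
In G' -> t H: H is at the end, add FOLLOW(G') = { d, n, r, t }.
Union: FOLLOW(H) = { d, i, n, r, t }.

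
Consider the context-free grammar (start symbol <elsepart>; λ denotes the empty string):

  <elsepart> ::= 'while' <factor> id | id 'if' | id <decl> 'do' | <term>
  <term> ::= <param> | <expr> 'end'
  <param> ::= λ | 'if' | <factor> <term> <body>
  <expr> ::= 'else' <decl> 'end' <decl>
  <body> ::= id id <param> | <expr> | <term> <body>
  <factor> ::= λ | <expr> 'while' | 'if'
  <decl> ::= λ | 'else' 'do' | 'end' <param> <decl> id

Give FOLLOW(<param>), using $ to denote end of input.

In <term> ::= <param>: <param> is at the end, add FOLLOW(<term>) = { $, 'else', 'if', id }.
In <body> ::= id id <param>: <param> is at the end, add FOLLOW(<body>) = { $, 'else', 'end', 'if', id }.
In <decl> ::= 'end' <param> <decl> id: add FIRST(<decl> id) = { 'else', 'end', id }.
Union: FOLLOW(<param>) = { $, 'else', 'end', 'if', id }.

{ $, 'else', 'end', 'if', id }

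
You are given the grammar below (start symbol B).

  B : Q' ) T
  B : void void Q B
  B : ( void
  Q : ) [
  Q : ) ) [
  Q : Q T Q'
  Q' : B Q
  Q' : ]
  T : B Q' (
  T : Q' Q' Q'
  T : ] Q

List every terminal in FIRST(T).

From T : B Q' (: add FIRST(B) = { (, ], void }.
From T : Q' Q' Q': add FIRST(Q') = { (, ], void }.
T : ] Q contributes {]}.
Union: FIRST(T) = { (, ], void }.

{ (, ], void }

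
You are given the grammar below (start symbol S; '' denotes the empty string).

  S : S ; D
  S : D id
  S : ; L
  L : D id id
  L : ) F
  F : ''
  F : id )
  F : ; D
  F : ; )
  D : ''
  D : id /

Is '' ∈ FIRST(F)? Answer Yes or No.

F has an ''-production, so F ⇒ ''.

Yes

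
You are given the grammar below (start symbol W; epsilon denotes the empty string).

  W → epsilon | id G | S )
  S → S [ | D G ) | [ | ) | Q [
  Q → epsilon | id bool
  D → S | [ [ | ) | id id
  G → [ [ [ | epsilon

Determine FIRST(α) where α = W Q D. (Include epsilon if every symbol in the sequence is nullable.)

Add FIRST(W)\{epsilon} = { ), [, id }; W is nullable, continue.
Add FIRST(Q)\{epsilon} = { id }; Q is nullable, continue.
Add FIRST(D) = { ), [, id }; D is not nullable, stop.

{ ), [, id }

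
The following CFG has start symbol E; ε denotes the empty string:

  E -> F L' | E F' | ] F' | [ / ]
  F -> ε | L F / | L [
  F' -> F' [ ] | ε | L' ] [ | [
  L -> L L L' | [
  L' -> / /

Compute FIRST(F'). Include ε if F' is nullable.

From F' -> F' [ ]: F' nullable, take FIRST(F') ∪ {[} = { /, [ }.
F' -> ε contributes ε.
From F' -> L' ] [: add FIRST(L') = { / }.
F' -> [ contributes {[}.
Union: FIRST(F') = { /, [, ε }.

{ /, [, ε }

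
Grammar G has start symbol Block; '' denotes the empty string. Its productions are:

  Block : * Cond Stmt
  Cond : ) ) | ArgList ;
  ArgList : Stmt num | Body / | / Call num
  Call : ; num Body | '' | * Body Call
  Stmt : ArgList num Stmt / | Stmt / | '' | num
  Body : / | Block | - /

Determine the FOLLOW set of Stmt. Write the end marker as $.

{ $, *, /, ;, num }

In Block : * Cond Stmt: Stmt is at the end, add FOLLOW(Block) = { $, *, /, ;, num }.
In ArgList : Stmt num: add FIRST(num) = { num }.
In Stmt : ArgList num Stmt /: add FIRST(/) = { / }.
In Stmt : Stmt /: add FIRST(/) = { / }.
Union: FOLLOW(Stmt) = { $, *, /, ;, num }.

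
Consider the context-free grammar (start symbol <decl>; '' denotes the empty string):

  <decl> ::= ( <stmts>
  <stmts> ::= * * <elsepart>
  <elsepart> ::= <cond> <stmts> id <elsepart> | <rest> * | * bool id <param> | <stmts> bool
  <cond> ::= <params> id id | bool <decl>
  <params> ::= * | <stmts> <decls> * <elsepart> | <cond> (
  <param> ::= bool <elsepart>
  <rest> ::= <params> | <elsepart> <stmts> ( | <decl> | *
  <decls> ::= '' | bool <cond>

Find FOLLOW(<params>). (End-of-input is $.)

In <cond> ::= <params> id id: add FIRST(id id) = { id }.
In <rest> ::= <params>: <params> is at the end, add FOLLOW(<rest>) = { * }.
Union: FOLLOW(<params>) = { *, id }.

{ *, id }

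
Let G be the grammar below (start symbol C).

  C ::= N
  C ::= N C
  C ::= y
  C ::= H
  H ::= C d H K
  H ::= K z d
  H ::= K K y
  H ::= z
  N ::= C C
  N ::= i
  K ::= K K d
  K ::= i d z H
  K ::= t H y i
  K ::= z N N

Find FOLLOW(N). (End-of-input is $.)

In C ::= N: N is at the end, add FOLLOW(C) = { $, d, i, t, y, z }.
In C ::= N C: add FIRST(C) = { i, t, y, z }.
In K ::= z N N: add FIRST(N) = { i, t, y, z }.
In K ::= z N N: N is at the end, add FOLLOW(K) = { $, d, i, t, y, z }.
Union: FOLLOW(N) = { $, d, i, t, y, z }.

{ $, d, i, t, y, z }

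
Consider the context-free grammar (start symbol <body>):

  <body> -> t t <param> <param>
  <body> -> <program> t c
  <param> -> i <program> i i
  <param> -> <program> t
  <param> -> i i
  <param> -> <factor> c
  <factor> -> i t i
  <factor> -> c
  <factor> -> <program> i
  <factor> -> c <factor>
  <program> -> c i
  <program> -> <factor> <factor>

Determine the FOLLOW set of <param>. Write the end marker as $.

In <body> -> t t <param> <param>: add FIRST(<param>) = { c, i }.
In <body> -> t t <param> <param>: <param> is at the end, add FOLLOW(<body>) = { $ }.
Union: FOLLOW(<param>) = { $, c, i }.

{ $, c, i }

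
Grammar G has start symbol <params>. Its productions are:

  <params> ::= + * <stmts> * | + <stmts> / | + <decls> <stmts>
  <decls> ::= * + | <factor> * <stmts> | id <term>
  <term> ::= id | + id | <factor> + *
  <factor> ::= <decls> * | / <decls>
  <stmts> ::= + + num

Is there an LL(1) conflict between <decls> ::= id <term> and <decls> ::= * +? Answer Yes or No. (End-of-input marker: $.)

No

FIRST(id <term>) = { id } and FIRST(* +) = { * }.
The FIRST sets are disjoint and neither alternative is nullable — no conflict.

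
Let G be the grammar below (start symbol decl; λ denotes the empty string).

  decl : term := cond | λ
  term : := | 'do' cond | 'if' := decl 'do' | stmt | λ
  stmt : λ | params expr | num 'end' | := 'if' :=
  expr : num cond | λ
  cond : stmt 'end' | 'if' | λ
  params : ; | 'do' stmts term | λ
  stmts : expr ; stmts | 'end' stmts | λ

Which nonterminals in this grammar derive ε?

Directly nullable (have an λ-production): decl, term, stmt, expr, cond, params, stmts.

{ cond, decl, expr, params, stmt, stmts, term }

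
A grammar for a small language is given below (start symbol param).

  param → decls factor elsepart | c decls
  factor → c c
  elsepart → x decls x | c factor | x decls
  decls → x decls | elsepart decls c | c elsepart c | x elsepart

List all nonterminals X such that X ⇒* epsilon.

{ } (none)

No nonterminal has an empty production or an RHS whose symbols are all nullable.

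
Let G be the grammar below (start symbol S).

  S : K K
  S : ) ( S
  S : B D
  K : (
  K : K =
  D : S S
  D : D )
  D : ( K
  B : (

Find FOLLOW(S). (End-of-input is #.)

S is the start symbol, so # ∈ FOLLOW(S).
In S : ) ( S: S is at the end, add FOLLOW(S) = { #, (, ) }.
In D : S S: add FIRST(S) = { (, ) }.
In D : S S: S is at the end, add FOLLOW(D) = { #, (, ) }.
Union: FOLLOW(S) = { #, (, ) }.

{ #, (, ) }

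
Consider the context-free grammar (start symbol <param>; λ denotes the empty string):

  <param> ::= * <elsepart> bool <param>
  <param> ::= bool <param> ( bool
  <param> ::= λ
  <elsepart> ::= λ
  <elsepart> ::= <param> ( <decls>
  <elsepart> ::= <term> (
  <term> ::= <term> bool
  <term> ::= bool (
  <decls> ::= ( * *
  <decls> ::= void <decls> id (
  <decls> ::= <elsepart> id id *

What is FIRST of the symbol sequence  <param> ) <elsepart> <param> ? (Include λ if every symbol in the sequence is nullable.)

Add FIRST(<param>)\{λ} = { *, bool }; <param> is nullable, continue.
) is a terminal; add {)} and stop.

{ ), *, bool }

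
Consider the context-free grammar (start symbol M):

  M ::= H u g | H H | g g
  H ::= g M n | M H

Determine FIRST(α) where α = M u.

{ g }

Add FIRST(M) = { g }; M is not nullable, stop.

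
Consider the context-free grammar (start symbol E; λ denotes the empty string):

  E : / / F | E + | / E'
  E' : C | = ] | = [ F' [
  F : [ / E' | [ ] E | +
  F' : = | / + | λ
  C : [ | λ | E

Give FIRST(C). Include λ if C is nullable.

{ /, [, λ }

C : [ contributes {[}.
C : λ contributes λ.
From C : E: add FIRST(E) = { / }.
Union: FIRST(C) = { /, [, λ }.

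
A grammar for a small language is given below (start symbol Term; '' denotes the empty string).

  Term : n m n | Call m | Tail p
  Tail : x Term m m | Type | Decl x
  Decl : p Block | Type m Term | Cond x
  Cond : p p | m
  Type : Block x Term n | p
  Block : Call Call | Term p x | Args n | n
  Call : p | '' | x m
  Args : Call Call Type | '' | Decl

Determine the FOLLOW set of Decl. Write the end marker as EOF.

In Tail : Decl x: add FIRST(x) = { x }.
In Args : Decl: Decl is at the end, add FOLLOW(Args) = { n }.
Union: FOLLOW(Decl) = { n, x }.

{ n, x }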